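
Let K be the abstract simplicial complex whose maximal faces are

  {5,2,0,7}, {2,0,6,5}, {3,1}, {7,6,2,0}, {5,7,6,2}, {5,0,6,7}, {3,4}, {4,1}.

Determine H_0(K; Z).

H_0 ≅ Z^2.

Order the vertices as 0 < 1 < 2 < 3 < 4 < 5 < 6 < 7. Listing each simplex with vertices in this order, K has dimension 3 with simplices:

  0-simplices (8): [0], [1], [2], [3], [4], [5], [6], [7]
  1-simplices (13): [0,2], [0,5], [0,6], [0,7], [1,3], [1,4], [2,5], [2,6], [2,7], [3,4], [5,6], [5,7], [6,7]
  2-simplices (10): [0,2,5], [0,2,6], [0,2,7], [0,5,6], [0,5,7], [0,6,7], [2,5,6], [2,5,7], [2,6,7], [5,6,7]
  3-simplices (5): [0,2,5,6], [0,2,5,7], [0,2,6,7], [0,5,6,7], [2,5,6,7]

so the chain groups are C_0 ≅ Z^8, C_1 ≅ Z^13, C_2 ≅ Z^10, C_3 ≅ Z^5.

The boundary map ∂_1: C_1 → C_0 sends each edge [p,q] (with p < q) to q − p. For instance
  ∂[0,6] = [6] − [0].
The resulting 8×13 matrix has rank 6, and its Smith normal form has invariant factors (1,1,1,1,1,1).

The boundary map ∂_2: C_2 → C_1 acts by ∂[p,q,r] = [q,r] − [p,r] + [p,q]. For instance
  ∂[5,6,7] = [6,7] − [5,7] + [5,6],
  ∂[0,5,6] = [5,6] − [0,6] + [0,5].
This gives a 13×10 integer matrix of rank 6; reducing to Smith normal form yields diagonal entries (1,1,1,1,1,1).

∂_3: C_3 → C_2 sends each 3-simplex σ to the alternating sum Σ_i (−1)^i (σ with its i-th vertex removed). For instance
  ∂[2,5,6,7] = [5,6,7] − [2,6,7] + [2,5,7] − [2,5,6],
  ∂[0,2,5,6] = [2,5,6] − [0,5,6] + [0,2,6] − [0,2,5].
The 10×5 boundary matrix has rank 4 and Smith normal form diag(1,1,1,1).

Reading off H_k = ker ∂_k / im ∂_{k+1}:

  H_0: rank C_0 − rank ∂_1 = 8 − 6 = 2, and the invariant factors of ∂_1 are all 1, so H_0 = Z^2.

(K is a triangulation of the disjoint union of the circle S^1 and the 3-sphere S^3.)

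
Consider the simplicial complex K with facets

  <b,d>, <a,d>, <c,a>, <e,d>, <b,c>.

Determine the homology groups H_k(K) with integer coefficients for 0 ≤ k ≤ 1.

Take the total order a < b < c < d < e on the vertex set. Then K (dimension 1) consists of the simplices:

  0-simplices (5): a, b, c, d, e
  1-simplices (5): ac, ad, bc, bd, de

so the chain groups are C_0 ≅ Z^5, C_1 ≅ Z^5.

∂_1: C_1 → C_0 maps an edge to its endpoints' difference, ∂[p,q] = q − p. For instance
  ∂ac = c − a.
As a 5×5 matrix over Z this has rank 4, with invariant factors (1,1,1,1).

From H_k ≅ ker(∂_k) / im(∂_{k+1}) we obtain:

  H_0: rank C_0 − rank ∂_1 = 5 − 4 = 1, and the invariant factors of ∂_1 are all 1, so H_0 = Z.
  H_1: rank ker ∂_1 − rank ∂_2 = (5 − 4) − 0 = 1, and there is no ∂_2, so H_1 = Z.

H_0 = Z,  H_1 = Z.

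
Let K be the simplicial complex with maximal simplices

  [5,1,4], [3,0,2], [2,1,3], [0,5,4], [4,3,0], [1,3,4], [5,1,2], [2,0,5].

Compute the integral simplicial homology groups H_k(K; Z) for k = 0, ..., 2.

K has 6 vertices, 12 edges, 8 triangles.
rank ∂_0 = 0, rank ∂_1 = 5 ⇒ b_0 = 6 − 0 − 5 = 1; all invariant factors of ∂_1 are 1 so no torsion. So H_0 = Z.
rank ∂_1 = 5, rank ∂_2 = 7 ⇒ b_1 = 12 − 5 − 7 = 0; all invariant factors of ∂_2 are 1 so no torsion. So H_1 = 0.
rank ∂_2 = 7, rank ∂_3 = 0 ⇒ b_2 = 8 − 7 − 0 = 1. So H_2 = Z.

H_0 ≅ Z,  H_1 = 0,  H_2 ≅ Z.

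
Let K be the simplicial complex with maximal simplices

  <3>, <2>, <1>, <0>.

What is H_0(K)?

Take the total order 0 < 1 < 2 < 3 on the vertex set. Then K (dimension 0) consists of the simplices:

  0-simplices (4): [0], [1], [2], [3]

so the chain groups are C_0 ≅ Z^4.

From H_k ≅ ker(∂_k) / im(∂_{k+1}) we obtain:

  H_0: rank C_0 − rank ∂_1 = 4 − 0 = 4, and there is no ∂_1, so H_0 ≅ Z^4.

H_0 = Z^4.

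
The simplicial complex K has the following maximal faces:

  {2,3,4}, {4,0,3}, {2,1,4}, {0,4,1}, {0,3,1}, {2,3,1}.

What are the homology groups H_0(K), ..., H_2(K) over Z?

We work with the vertex ordering 0 < 1 < 2 < 3 < 4. The simplices of K, each written with vertices in increasing order, are:

  0-simplices (5): [0], [1], [2], [3], [4]
  1-simplices (9): [0,1], [0,3], [0,4], [1,2], [1,3], [1,4], [2,3], [2,4], [3,4]
  2-simplices (6): [0,1,3], [0,1,4], [0,3,4], [1,2,3], [1,2,4], [2,3,4]

Hence C_0 ≅ Z^5, C_1 ≅ Z^9, C_2 ≅ Z^6.

Boundary ∂_1: C_1 → C_0 sends each edge [p,q] (with p < q) to q − p. For instance
  ∂[1,3] = [3] − [1].
As a 5×9 matrix over Z this has rank 4, with invariant factors (1,1,1,1).

Boundary ∂_2: C_2 → C_1 sends each 2-simplex [p,q,r] to [q,r] − [p,r] + [p,q]. For instance
  ∂[0,3,4] = [3,4] − [0,4] + [0,3],
  ∂[1,2,4] = [2,4] − [1,4] + [1,2].
As a 9×6 matrix over Z this has rank 5, with invariant factors (1,1,1,1,1).

Now H_k = ker ∂_k / im ∂_{k+1}, so:

  H_0: rank C_0 − rank ∂_1 = 5 − 4 = 1, and the invariant factors of ∂_1 are all 1, so H_0 = Z.
  H_1: rank ker ∂_1 − rank ∂_2 = (9 − 4) − 5 = 0, and the invariant factors of ∂_2 are all 1, so H_1 = 0.
  H_2: rank ker ∂_2 − rank ∂_3 = (6 − 5) − 0 = 1, and there is no ∂_3, so H_2 = Z.

H_0 = Z,  H_1 = 0,  H_2 = Z.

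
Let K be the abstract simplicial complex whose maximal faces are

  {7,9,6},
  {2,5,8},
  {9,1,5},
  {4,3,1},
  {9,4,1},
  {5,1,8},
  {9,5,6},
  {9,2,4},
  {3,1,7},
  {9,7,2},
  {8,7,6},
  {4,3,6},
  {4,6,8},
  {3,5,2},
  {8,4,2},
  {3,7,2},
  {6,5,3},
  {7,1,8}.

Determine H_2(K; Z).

We work with the vertex ordering 1 < 2 < 3 < 4 < 5 < 6 < 7 < 8 < 9. The simplices of K, each written with vertices in increasing order, are:

  0-simplices (9): [1], [2], [3], [4], [5], [6], [7], [8], [9]
  1-simplices (27): (27 of them)
  2-simplices (18): [1,3,4], [1,3,7], [1,4,9], [1,5,8], [1,5,9], [1,7,8], [2,3,5], [2,3,7], [2,4,8], [2,4,9], [2,5,8], [2,7,9], [3,4,6], [3,5,6], [4,6,8], [5,6,9], [6,7,8], [6,7,9]

giving chain groups C_0 ≅ Z^9, C_1 ≅ Z^27, C_2 ≅ Z^18.

The boundary map ∂_1: C_1 → C_0 is given by ∂[p,q] = [q] − [p].
As a 9×27 matrix over Z this has rank 8, with invariant factors (1,1,1,1,1,1,1,1).

The boundary map ∂_2: C_2 → C_1 acts by ∂[p,q,r] = [q,r] − [p,r] + [p,q]. For instance
  ∂[1,4,9] = [4,9] − [1,9] + [1,4],
  ∂[3,5,6] = [5,6] − [3,6] + [3,5].
This gives a 27×18 integer matrix of rank 17; reducing to Smith normal form yields diagonal entries (1,1,1,1,1,1,1,1,1,1,1,1,1,1,1,1,1).

From H_k ≅ ker(∂_k) / im(∂_{k+1}) we obtain:

  H_2: rank ker ∂_2 − rank ∂_3 = (18 − 17) − 0 = 1, and there is no ∂_3, so H_2 = Z.

(K is a triangulation of the torus T^2.)

H_2 = Z.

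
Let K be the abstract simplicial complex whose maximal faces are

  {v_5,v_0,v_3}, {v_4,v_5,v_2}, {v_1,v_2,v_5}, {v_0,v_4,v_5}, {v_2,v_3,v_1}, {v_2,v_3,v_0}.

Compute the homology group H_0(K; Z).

H_0 = Z.

We work with the vertex ordering v_0 < v_1 < v_2 < v_3 < v_4 < v_5. The simplices of K, each written with vertices in increasing order, are:

  0-simplices (6): [v_0], [v_1], [v_2], [v_3], [v_4], [v_5]
  1-simplices (12): [v_0,v_2], [v_0,v_3], [v_0,v_4], [v_0,v_5], [v_1,v_2], [v_1,v_3], [v_1,v_5], [v_2,v_3], [v_2,v_4], [v_2,v_5], [v_3,v_5], [v_4,v_5]
  2-simplices (6): [v_0,v_2,v_3], [v_0,v_3,v_5], [v_0,v_4,v_5], [v_1,v_2,v_3], [v_1,v_2,v_5], [v_2,v_4,v_5]

giving chain groups C_0 ≅ Z^6, C_1 ≅ Z^12, C_2 ≅ Z^6.

Boundary ∂_1: C_1 → C_0 is given by ∂[p,q] = [q] − [p].
The 6×12 boundary matrix has rank 5 and Smith normal form diag(1,1,1,1,1).

∂_2: C_2 → C_1 acts by ∂[p,q,r] = [q,r] − [p,r] + [p,q]. For instance
  ∂[v_0,v_2,v_3] = [v_2,v_3] − [v_0,v_3] + [v_0,v_2],
  ∂[v_2,v_4,v_5] = [v_4,v_5] − [v_2,v_5] + [v_2,v_4].
As a 12×6 matrix over Z this has rank 6, with invariant factors (1,1,1,1,1,1).

Reading off H_k = ker ∂_k / im ∂_{k+1}:

  H_0: rank C_0 − rank ∂_1 = 6 − 5 = 1, and the invariant factors of ∂_1 are all 1, so H_0 = Z.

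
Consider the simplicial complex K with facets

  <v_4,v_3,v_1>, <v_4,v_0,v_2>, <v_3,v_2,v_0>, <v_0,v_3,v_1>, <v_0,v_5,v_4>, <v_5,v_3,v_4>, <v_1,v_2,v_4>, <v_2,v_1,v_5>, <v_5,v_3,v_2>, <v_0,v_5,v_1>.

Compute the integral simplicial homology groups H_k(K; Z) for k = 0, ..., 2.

H_0 ≅ Z,  H_1 ≅ Z/2,  H_2 = 0.

Order the vertices as v_0 < v_1 < v_2 < v_3 < v_4 < v_5. Listing each simplex with vertices in this order, K has dimension 2 with simplices:

  0-simplices (6): [v_0], [v_1], [v_2], [v_3], [v_4], [v_5]
  1-simplices (15): (15 of them)
  2-simplices (10): [v_0,v_1,v_3], [v_0,v_1,v_5], [v_0,v_2,v_3], [v_0,v_2,v_4], [v_0,v_4,v_5], [v_1,v_2,v_4], [v_1,v_2,v_5], [v_1,v_3,v_4], [v_2,v_3,v_5], [v_3,v_4,v_5]

Hence C_0 ≅ Z^6, C_1 ≅ Z^15, C_2 ≅ Z^10.

The boundary map ∂_1: C_1 → C_0 is given by ∂[p,q] = [q] − [p].
This gives a 6×15 integer matrix of rank 5; reducing to Smith normal form yields diagonal entries (1,1,1,1,1).

∂_2: C_2 → C_1 maps a triangle to the signed sum of its edges. For instance
  ∂[v_0,v_1,v_5] = [v_1,v_5] − [v_0,v_5] + [v_0,v_1],
  ∂[v_1,v_2,v_4] = [v_2,v_4] − [v_1,v_4] + [v_1,v_2].
The 15×10 boundary matrix has rank 10 and Smith normal form diag(1,1,1,1,1,1,1,1,1,2).

Computing H_k = (kernel of ∂_k) / (image of ∂_{k+1}):

  H_0: rank C_0 − rank ∂_1 = 6 − 5 = 1, and the invariant factors of ∂_1 are all 1, so H_0 ≅ Z.
  H_1: rank ker ∂_1 − rank ∂_2 = (15 − 5) − 10 = 0, and ∂_2 has invariant factor 2 > 1, so H_1 ≅ Z/2.
  H_2: rank ker ∂_2 − rank ∂_3 = (10 − 10) − 0 = 0, and there is no ∂_3, so H_2 ≅ 0.

As a check, the Euler characteristic is 6 − 15 + 10 = 1, which agrees with 1 − 0 + 0 = 1.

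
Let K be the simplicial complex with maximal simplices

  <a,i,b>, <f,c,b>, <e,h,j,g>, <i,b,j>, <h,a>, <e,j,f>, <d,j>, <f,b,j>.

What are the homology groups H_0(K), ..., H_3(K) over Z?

Order the vertices as a < b < c < d < e < f < g < h < i < j. Listing each simplex with vertices in this order, K has dimension 3 with simplices:

  0-simplices (10): a, b, c, d, e, f, g, h, i, j
  1-simplices (18): ab, ah, ai, bc, bf, bi, bj, cf, dj, ef, eg, eh, ej, fj, gh, gj, hj, ij
  2-simplices (9): abi, bcf, bfj, bij, efj, egh, egj, ehj, ghj
  3-simplices (1): eghj

giving chain groups C_0 ≅ Z^10, C_1 ≅ Z^18, C_2 ≅ Z^9, C_3 ≅ Z^1.

∂_1: C_1 → C_0 is given by ∂[p,q] = [q] − [p].
The 10×18 boundary matrix has rank 9 and Smith normal form diag(1,1,1,1,1,1,1,1,1).

Boundary ∂_2: C_2 → C_1 maps a triangle to the signed sum of its edges. For instance
  ∂bcf = cf − bf + bc,
  ∂ghj = hj − gj + gh.
The 18×9 boundary matrix has rank 8 and Smith normal form diag(1,1,1,1,1,1,1,1).

The boundary map ∂_3: C_3 → C_2 sends each 3-simplex σ to the alternating sum Σ_i (−1)^i (σ with its i-th vertex removed). For instance
  ∂eghj = ghj − ehj + egj − egh.
The resulting 9×1 matrix has rank 1, and its Smith normal form has invariant factors (1).

Now H_k = ker ∂_k / im ∂_{k+1}, so:

  H_0: rank C_0 − rank ∂_1 = 10 − 9 = 1, and the invariant factors of ∂_1 are all 1, so H_0 = Z.
  H_1: rank ker ∂_1 − rank ∂_2 = (18 − 9) − 8 = 1, and the invariant factors of ∂_2 are all 1, so H_1 = Z.
  H_2: rank ker ∂_2 − rank ∂_3 = (9 − 8) − 1 = 0, and the invariant factors of ∂_3 are all 1, so H_2 = 0.
  H_3: rank ker ∂_3 − rank ∂_4 = (1 − 1) − 0 = 0, and there is no ∂_4, so H_3 = 0.

H_0 = Z,  H_1 = Z,  H_2 = 0,  H_3 = 0.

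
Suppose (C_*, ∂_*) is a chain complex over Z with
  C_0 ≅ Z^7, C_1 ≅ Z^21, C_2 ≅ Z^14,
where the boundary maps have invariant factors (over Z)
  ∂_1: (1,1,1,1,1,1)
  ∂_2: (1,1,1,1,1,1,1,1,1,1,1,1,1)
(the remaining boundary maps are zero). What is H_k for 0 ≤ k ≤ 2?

H_0 = Z,  H_1 = Z^2,  H_2 = Z.

H_0: b_0 = 7 − 0 − 6 = 1; torsion from ∂_1 factors > 1: none. So H_0 = Z.
H_1: b_1 = 21 − 6 − 13 = 2; torsion from ∂_2 factors > 1: none. So H_1 = Z^2.
H_2: b_2 = 14 − 13 − 0 = 1; torsion from ∂_3 factors > 1: none. So H_2 = Z.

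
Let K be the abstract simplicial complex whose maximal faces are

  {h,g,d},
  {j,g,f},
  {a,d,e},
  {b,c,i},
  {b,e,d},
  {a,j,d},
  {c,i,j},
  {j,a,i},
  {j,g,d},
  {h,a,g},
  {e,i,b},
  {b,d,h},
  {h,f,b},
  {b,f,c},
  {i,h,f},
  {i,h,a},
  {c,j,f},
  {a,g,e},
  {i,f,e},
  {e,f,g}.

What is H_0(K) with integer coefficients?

We work with the vertex ordering a < b < c < d < e < f < g < h < i < j. The simplices of K, each written with vertices in increasing order, are:

  0-simplices (10): a, b, c, d, e, f, g, h, i, j
  1-simplices (30): ad, ae, ag, ah, ai, aj, bc, bd, be, bf, bh, bi, cf, ci, cj, de, dg, dh, dj, ef, eg, ei, fg, fh, fi, fj, gh, gj, hi, ij
  2-simplices (20): ade, adj, aeg, agh, ahi, aij, bcf, bci, bde, bdh, bei, bfh, cfj, cij, dgh, dgj, efg, efi, fgj, fhi

giving chain groups C_0 ≅ Z^10, C_1 ≅ Z^30, C_2 ≅ Z^20.

∂_1: C_1 → C_0 is given by ∂[p,q] = [q] − [p].
As a 10×30 matrix over Z this has rank 9, with invariant factors (1,1,1,1,1,1,1,1,1).

The boundary map ∂_2: C_2 → C_1 acts by ∂[p,q,r] = [q,r] − [p,r] + [p,q]. For instance
  ∂fhi = hi − fi + fh,
  ∂ade = de − ae + ad.
The 30×20 boundary matrix has rank 20 and Smith normal form diag(1,1,1,1,1,1,1,1,1,1,1,1,1,1,1,1,1,1,1,2).

Computing H_k = (kernel of ∂_k) / (image of ∂_{k+1}):

  H_0: rank C_0 − rank ∂_1 = 10 − 9 = 1, and the invariant factors of ∂_1 are all 1, so H_0 = Z.

H_0 = Z.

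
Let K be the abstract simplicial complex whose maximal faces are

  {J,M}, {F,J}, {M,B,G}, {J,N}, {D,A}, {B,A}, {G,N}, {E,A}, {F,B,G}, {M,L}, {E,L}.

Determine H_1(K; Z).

K has 10 vertices, 14 edges, 2 triangles.
rank ∂_1 = 9, rank ∂_2 = 2 ⇒ b_1 = 14 − 9 − 2 = 3; all invariant factors of ∂_2 are 1 so no torsion. So H_1 = Z^3.

H_1 = Z^3.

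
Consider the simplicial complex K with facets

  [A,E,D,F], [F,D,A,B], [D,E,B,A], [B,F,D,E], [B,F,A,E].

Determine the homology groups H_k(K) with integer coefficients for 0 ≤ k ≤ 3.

H_0 = Z,  H_1 = 0,  H_2 = 0,  H_3 = Z.

Fix the vertex order A < B < D < E < F and write every simplex with vertices in increasing order. Then dim K = 3 and the simplices of K are:

  0-simplices (5): A, B, D, E, F
  1-simplices (10): AB, AD, AE, AF, BD, BE, BF, DE, DF, EF
  2-simplices (10): ABD, ABE, ABF, ADE, ADF, AEF, BDE, BDF, BEF, DEF
  3-simplices (5): ABDE, ABDF, ABEF, ADEF, BDEF

Hence C_0 ≅ Z^5, C_1 ≅ Z^10, C_2 ≅ Z^10, C_3 ≅ Z^5.

Boundary ∂_1: C_1 → C_0 sends each edge [p,q] (with p < q) to q − p. For instance
  ∂BD = D − B.
The resulting 5×10 matrix has rank 4, and its Smith normal form has invariant factors (1,1,1,1).

The boundary map ∂_2: C_2 → C_1 maps a triangle to the signed sum of its edges. For instance
  ∂BDE = DE − BE + BD,
  ∂AEF = EF − AF + AE.
As a 10×10 matrix over Z this has rank 6, with invariant factors (1,1,1,1,1,1).

Boundary ∂_3: C_3 → C_2 sends each 3-simplex σ to the alternating sum Σ_i (−1)^i (σ with its i-th vertex removed). For instance
  ∂ADEF = DEF − AEF + ADF − ADE,
  ∂ABDF = BDF − ADF + ABF − ABD.
The 10×5 boundary matrix has rank 4 and Smith normal form diag(1,1,1,1).

From H_k ≅ ker(∂_k) / im(∂_{k+1}) we obtain:

  H_0: rank C_0 − rank ∂_1 = 5 − 4 = 1, and the invariant factors of ∂_1 are all 1, so H_0 ≅ Z.
  H_1: rank ker ∂_1 − rank ∂_2 = (10 − 4) − 6 = 0, and the invariant factors of ∂_2 are all 1, so H_1 ≅ 0.
  H_2: rank ker ∂_2 − rank ∂_3 = (10 − 6) − 4 = 0, and the invariant factors of ∂_3 are all 1, so H_2 ≅ 0.
  H_3: rank ker ∂_3 − rank ∂_4 = (5 − 4) − 0 = 1, and there is no ∂_4, so H_3 ≅ Z.

As a check, the Euler characteristic is 5 − 10 + 10 − 5 = 0, which agrees with 1 − 0 + 0 − 1 = 0.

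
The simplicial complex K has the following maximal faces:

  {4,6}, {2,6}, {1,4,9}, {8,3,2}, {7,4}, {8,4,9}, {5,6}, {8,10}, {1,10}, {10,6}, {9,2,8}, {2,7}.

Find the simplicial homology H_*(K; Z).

Order the vertices as 1 < 2 < 3 < 4 < 5 < 6 < 7 < 8 < 9 < 10. Listing each simplex with vertices in this order, K has dimension 2 with simplices:

  0-simplices (10): [1], [2], [3], [4], [5], [6], [7], [8], [9], [10]
  1-simplices (17): [1,4], [1,9], [1,10], [2,3], [2,6], [2,7], [2,8], [2,9], [3,8], [4,6], [4,7], [4,8], [4,9], [5,6], [6,10], [8,9], [8,10]
  2-simplices (4): [1,4,9], [2,3,8], [2,8,9], [4,8,9]

giving chain groups C_0 ≅ Z^10, C_1 ≅ Z^17, C_2 ≅ Z^4.

Boundary ∂_1: C_1 → C_0 sends each edge [p,q] (with p < q) to q − p. For instance
  ∂[2,8] = [8] − [2].
As a 10×17 matrix over Z this has rank 9, with invariant factors (1,1,1,1,1,1,1,1,1).

The boundary map ∂_2: C_2 → C_1 acts by ∂[p,q,r] = [q,r] − [p,r] + [p,q]. For instance
  ∂[4,8,9] = [8,9] − [4,9] + [4,8],
  ∂[2,8,9] = [8,9] − [2,9] + [2,8].
The resulting 17×4 matrix has rank 4, and its Smith normal form has invariant factors (1,1,1,1).

From H_k ≅ ker(∂_k) / im(∂_{k+1}) we obtain:

  H_0: rank C_0 − rank ∂_1 = 10 − 9 = 1, and the invariant factors of ∂_1 are all 1, so H_0 = Z.
  H_1: rank ker ∂_1 − rank ∂_2 = (17 − 9) − 4 = 4, and the invariant factors of ∂_2 are all 1, so H_1 = Z^4.
  H_2: rank ker ∂_2 − rank ∂_3 = (4 − 4) − 0 = 0, and there is no ∂_3, so H_2 = 0.

H_0 ≅ Z,  H_1 ≅ Z^4,  H_2 = 0.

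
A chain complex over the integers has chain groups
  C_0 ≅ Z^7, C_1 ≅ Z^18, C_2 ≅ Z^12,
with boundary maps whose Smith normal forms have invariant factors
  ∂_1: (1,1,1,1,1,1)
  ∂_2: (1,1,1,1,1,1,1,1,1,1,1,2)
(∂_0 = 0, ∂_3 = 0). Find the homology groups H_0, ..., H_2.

H_0: b_0 = 7 − 0 − 6 = 1; torsion from ∂_1 factors > 1: none. So H_0 ≅ Z.
H_1: b_1 = 18 − 6 − 12 = 0; torsion from ∂_2 factors > 1: [2]. So H_1 ≅ Z/2.
H_2: b_2 = 12 − 12 − 0 = 0; torsion from ∂_3 factors > 1: none. So H_2 ≅ 0.

H_0 ≅ Z,  H_1 ≅ Z/2,  H_2 = 0.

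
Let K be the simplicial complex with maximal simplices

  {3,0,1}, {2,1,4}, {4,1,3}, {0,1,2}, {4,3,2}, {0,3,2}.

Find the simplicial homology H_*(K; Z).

H_0 ≅ Z,  H_1 = 0,  H_2 ≅ Z.

We work with the vertex ordering 0 < 1 < 2 < 3 < 4. The simplices of K, each written with vertices in increasing order, are:

  0-simplices (5): [0], [1], [2], [3], [4]
  1-simplices (9): [0,1], [0,2], [0,3], [1,2], [1,3], [1,4], [2,3], [2,4], [3,4]
  2-simplices (6): [0,1,2], [0,1,3], [0,2,3], [1,2,4], [1,3,4], [2,3,4]

giving chain groups C_0 ≅ Z^5, C_1 ≅ Z^9, C_2 ≅ Z^6.

The boundary map ∂_1: C_1 → C_0 maps an edge to its endpoints' difference, ∂[p,q] = q − p. For instance
  ∂[1,3] = [3] − [1].
The 5×9 boundary matrix has rank 4 and Smith normal form diag(1,1,1,1).

Boundary ∂_2: C_2 → C_1 acts by ∂[p,q,r] = [q,r] − [p,r] + [p,q]. For instance
  ∂[0,2,3] = [2,3] − [0,3] + [0,2],
  ∂[1,3,4] = [3,4] − [1,4] + [1,3].
As a 9×6 matrix over Z this has rank 5, with invariant factors (1,1,1,1,1).

Now H_k = ker ∂_k / im ∂_{k+1}, so:

  H_0: rank C_0 − rank ∂_1 = 5 − 4 = 1, and the invariant factors of ∂_1 are all 1, so H_0 ≅ Z.
  H_1: rank ker ∂_1 − rank ∂_2 = (9 − 4) − 5 = 0, and the invariant factors of ∂_2 are all 1, so H_1 ≅ 0.
  H_2: rank ker ∂_2 − rank ∂_3 = (6 − 5) − 0 = 1, and there is no ∂_3, so H_2 ≅ Z.

As a check, the Euler characteristic is 5 − 9 + 6 = 2, which agrees with 1 − 0 + 1 = 2.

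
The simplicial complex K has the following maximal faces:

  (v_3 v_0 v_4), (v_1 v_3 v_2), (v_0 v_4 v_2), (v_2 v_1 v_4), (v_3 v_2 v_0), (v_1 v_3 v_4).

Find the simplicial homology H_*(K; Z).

Take the total order v_0 < v_1 < v_2 < v_3 < v_4 on the vertex set. Then K (dimension 2) consists of the simplices:

  0-simplices (5): [v_0], [v_1], [v_2], [v_3], [v_4]
  1-simplices (9): [v_0,v_2], [v_0,v_3], [v_0,v_4], [v_1,v_2], [v_1,v_3], [v_1,v_4], [v_2,v_3], [v_2,v_4], [v_3,v_4]
  2-simplices (6): [v_0,v_2,v_3], [v_0,v_2,v_4], [v_0,v_3,v_4], [v_1,v_2,v_3], [v_1,v_2,v_4], [v_1,v_3,v_4]

Hence C_0 ≅ Z^5, C_1 ≅ Z^9, C_2 ≅ Z^6.

The boundary map ∂_1: C_1 → C_0 maps an edge to its endpoints' difference, ∂[p,q] = q − p. For instance
  ∂[v_0,v_2] = [v_2] − [v_0].
This gives a 5×9 integer matrix of rank 4; reducing to Smith normal form yields diagonal entries (1,1,1,1).

Boundary ∂_2: C_2 → C_1 maps a triangle to the signed sum of its edges. For instance
  ∂[v_1,v_2,v_3] = [v_2,v_3] − [v_1,v_3] + [v_1,v_2],
  ∂[v_0,v_3,v_4] = [v_3,v_4] − [v_0,v_4] + [v_0,v_3].
As a 9×6 matrix over Z this has rank 5, with invariant factors (1,1,1,1,1).

Computing H_k = (kernel of ∂_k) / (image of ∂_{k+1}):

  H_0: rank C_0 − rank ∂_1 = 5 − 4 = 1, and the invariant factors of ∂_1 are all 1, so H_0 = Z.
  H_1: rank ker ∂_1 − rank ∂_2 = (9 − 4) − 5 = 0, and the invariant factors of ∂_2 are all 1, so H_1 = 0.
  H_2: rank ker ∂_2 − rank ∂_3 = (6 − 5) − 0 = 1, and there is no ∂_3, so H_2 = Z.

H_0 = Z,  H_1 = 0,  H_2 = Z.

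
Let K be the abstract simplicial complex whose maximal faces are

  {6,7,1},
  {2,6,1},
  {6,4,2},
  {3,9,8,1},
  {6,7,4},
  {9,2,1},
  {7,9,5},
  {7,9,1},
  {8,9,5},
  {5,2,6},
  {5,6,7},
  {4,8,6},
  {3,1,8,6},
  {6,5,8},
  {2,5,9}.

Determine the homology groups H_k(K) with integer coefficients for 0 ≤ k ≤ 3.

We work with the vertex ordering 1 < 2 < 3 < 4 < 5 < 6 < 7 < 8 < 9. The simplices of K, each written with vertices in increasing order, are:

  0-simplices (9): [1], [2], [3], [4], [5], [6], [7], [8], [9]
  1-simplices (24): (24 of them)
  2-simplices (20): (20 of them)
  3-simplices (2): [1,3,6,8], [1,3,8,9]

Hence C_0 ≅ Z^9, C_1 ≅ Z^24, C_2 ≅ Z^20, C_3 ≅ Z^2.

The boundary map ∂_1: C_1 → C_0 maps an edge to its endpoints' difference, ∂[p,q] = q − p.
The 9×24 boundary matrix has rank 8 and Smith normal form diag(1,1,1,1,1,1,1,1).

The boundary map ∂_2: C_2 → C_1 sends each 2-simplex [p,q,r] to [q,r] − [p,r] + [p,q]. For instance
  ∂[4,6,8] = [6,8] − [4,8] + [4,6],
  ∂[3,8,9] = [8,9] − [3,9] + [3,8].
The resulting 24×20 matrix has rank 16, and its Smith normal form has invariant factors (1,1,1,1,1,1,1,1,1,1,1,1,1,1,1,1).

∂_3: C_3 → C_2 sends each 3-simplex σ to the alternating sum Σ_i (−1)^i (σ with its i-th vertex removed). For instance
  ∂[1,3,8,9] = [3,8,9] − [1,8,9] + [1,3,9] − [1,3,8],
  ∂[1,3,6,8] = [3,6,8] − [1,6,8] + [1,3,8] − [1,3,6].
The resulting 20×2 matrix has rank 2, and its Smith normal form has invariant factors (1,1).

Reading off H_k = ker ∂_k / im ∂_{k+1}:

  H_0: rank C_0 − rank ∂_1 = 9 − 8 = 1, and the invariant factors of ∂_1 are all 1, so H_0 ≅ Z.
  H_1: rank ker ∂_1 − rank ∂_2 = (24 − 8) − 16 = 0, and the invariant factors of ∂_2 are all 1, so H_1 ≅ 0.
  H_2: rank ker ∂_2 − rank ∂_3 = (20 − 16) − 2 = 2, and the invariant factors of ∂_3 are all 1, so H_2 ≅ Z^2.
  H_3: rank ker ∂_3 − rank ∂_4 = (2 − 2) − 0 = 0, and there is no ∂_4, so H_3 ≅ 0.

H_0 ≅ Z,  H_1 = 0,  H_2 ≅ Z^2,  H_3 = 0.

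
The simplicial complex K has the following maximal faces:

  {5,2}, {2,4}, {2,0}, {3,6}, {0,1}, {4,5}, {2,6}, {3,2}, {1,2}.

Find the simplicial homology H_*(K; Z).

Fix the vertex order 0 < 1 < 2 < 3 < 4 < 5 < 6 and write every simplex with vertices in increasing order. Then dim K = 1 and the simplices of K are:

  0-simplices (7): [0], [1], [2], [3], [4], [5], [6]
  1-simplices (9): [0,1], [0,2], [1,2], [2,3], [2,4], [2,5], [2,6], [3,6], [4,5]

so the chain groups are C_0 ≅ Z^7, C_1 ≅ Z^9.

∂_1: C_1 → C_0 sends each edge [p,q] (with p < q) to q − p. For instance
  ∂[2,3] = [3] − [2].
This gives a 7×9 integer matrix of rank 6; reducing to Smith normal form yields diagonal entries (1,1,1,1,1,1).

Computing H_k = (kernel of ∂_k) / (image of ∂_{k+1}):

  H_0: rank C_0 − rank ∂_1 = 7 − 6 = 1, and the invariant factors of ∂_1 are all 1, so H_0 = Z.
  H_1: rank ker ∂_1 − rank ∂_2 = (9 − 6) − 0 = 3, and there is no ∂_2, so H_1 = Z^3.

As a check, the Euler characteristic is 7 − 9 = -2, which agrees with 1 − 3 = -2.

H_0 ≅ Z,  H_1 ≅ Z^3.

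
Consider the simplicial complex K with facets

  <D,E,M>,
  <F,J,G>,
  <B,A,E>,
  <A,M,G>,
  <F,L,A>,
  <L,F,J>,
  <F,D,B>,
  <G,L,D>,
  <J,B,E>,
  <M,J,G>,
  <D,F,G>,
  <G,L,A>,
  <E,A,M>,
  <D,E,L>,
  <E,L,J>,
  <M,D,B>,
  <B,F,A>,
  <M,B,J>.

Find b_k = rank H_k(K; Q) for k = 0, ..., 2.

b_0 = 1, b_1 = 1, b_2 = 0.

Take the total order A < B < D < E < F < G < J < L < M on the vertex set. Then K (dimension 2) consists of the simplices:

  0-simplices (9): A, B, D, E, F, G, J, L, M
  1-simplices (27): AB, AE, AF, AG, AL, AM, BD, BE, BF, BJ, BM, DE, DF, DG, DL, DM, EJ, EL, EM, FG, FJ, FL, GJ, GL, GM, JL, JM
  2-simplices (18): ABE, ABF, AEM, AFL, AGL, AGM, BDF, BDM, BEJ, BJM, DEL, DEM, DFG, DGL, EJL, FGJ, FJL, GJM

so the chain groups are C_0 ≅ Z^9, C_1 ≅ Z^27, C_2 ≅ Z^18.

∂_1: C_1 → C_0 maps an edge to its endpoints' difference, ∂[p,q] = q − p.
As a 9×27 matrix over Z this has rank 8, with invariant factors (1,1,1,1,1,1,1,1).

Boundary ∂_2: C_2 → C_1 maps a triangle to the signed sum of its edges. For instance
  ∂ABE = BE − AE + AB,
  ∂AGL = GL − AL + AG.
The 27×18 boundary matrix has rank 18 and Smith normal form diag(1,1,1,1,1,1,1,1,1,1,1,1,1,1,1,1,1,2).

Computing H_k = (kernel of ∂_k) / (image of ∂_{k+1}):

  H_0: rank C_0 − rank ∂_1 = 9 − 8 = 1, and the invariant factors of ∂_1 are all 1, so H_0 = Z.
  H_1: rank ker ∂_1 − rank ∂_2 = (27 − 8) − 18 = 1, and ∂_2 has invariant factor 2 > 1, so H_1 = Z ⊕ Z/2.
  H_2: rank ker ∂_2 − rank ∂_3 = (18 − 18) − 0 = 0, and there is no ∂_3, so H_2 = 0.

(K is a triangulation of the Klein bottle.)

Hence the Betti numbers are b_0 = 1, b_1 = 1, b_2 = 0.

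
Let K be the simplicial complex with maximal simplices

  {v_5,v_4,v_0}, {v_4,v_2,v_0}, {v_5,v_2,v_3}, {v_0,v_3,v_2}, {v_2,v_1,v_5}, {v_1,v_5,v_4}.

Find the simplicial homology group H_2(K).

We work with the vertex ordering v_0 < v_1 < v_2 < v_3 < v_4 < v_5. The simplices of K, each written with vertices in increasing order, are:

  0-simplices (6): [v_0], [v_1], [v_2], [v_3], [v_4], [v_5]
  1-simplices (12): [v_0,v_2], [v_0,v_3], [v_0,v_4], [v_0,v_5], [v_1,v_2], [v_1,v_4], [v_1,v_5], [v_2,v_3], [v_2,v_4], [v_2,v_5], [v_3,v_5], [v_4,v_5]
  2-simplices (6): [v_0,v_2,v_3], [v_0,v_2,v_4], [v_0,v_4,v_5], [v_1,v_2,v_5], [v_1,v_4,v_5], [v_2,v_3,v_5]

giving chain groups C_0 ≅ Z^6, C_1 ≅ Z^12, C_2 ≅ Z^6.

The boundary map ∂_1: C_1 → C_0 is given by ∂[p,q] = [q] − [p].
The resulting 6×12 matrix has rank 5, and its Smith normal form has invariant factors (1,1,1,1,1).

∂_2: C_2 → C_1 acts by ∂[p,q,r] = [q,r] − [p,r] + [p,q]. For instance
  ∂[v_0,v_4,v_5] = [v_4,v_5] − [v_0,v_5] + [v_0,v_4],
  ∂[v_0,v_2,v_3] = [v_2,v_3] − [v_0,v_3] + [v_0,v_2].
The 12×6 boundary matrix has rank 6 and Smith normal form diag(1,1,1,1,1,1).

Reading off H_k = ker ∂_k / im ∂_{k+1}:

  H_2: rank ker ∂_2 − rank ∂_3 = (6 − 6) − 0 = 0, and there is no ∂_3, so H_2 = 0.

H_2 = 0.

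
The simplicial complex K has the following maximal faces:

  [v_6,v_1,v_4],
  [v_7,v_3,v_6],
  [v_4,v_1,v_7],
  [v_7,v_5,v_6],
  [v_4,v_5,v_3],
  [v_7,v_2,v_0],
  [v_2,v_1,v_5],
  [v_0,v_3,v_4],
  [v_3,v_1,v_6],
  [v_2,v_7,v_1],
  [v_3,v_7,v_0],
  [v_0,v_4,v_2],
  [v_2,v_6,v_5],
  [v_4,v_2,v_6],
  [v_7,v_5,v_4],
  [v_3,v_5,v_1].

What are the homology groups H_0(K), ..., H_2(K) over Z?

H_0 ≅ Z,  H_1 ≅ Z^2,  H_2 ≅ Z.

Order the vertices as v_0 < v_1 < v_2 < v_3 < v_4 < v_5 < v_6 < v_7. Listing each simplex with vertices in this order, K has dimension 2 with simplices:

  0-simplices (8): [v_0], [v_1], [v_2], [v_3], [v_4], [v_5], [v_6], [v_7]
  1-simplices (24): (24 of them)
  2-simplices (16): (16 of them)

Hence C_0 ≅ Z^8, C_1 ≅ Z^24, C_2 ≅ Z^16.

The boundary map ∂_1: C_1 → C_0 sends each edge [p,q] (with p < q) to q − p. For instance
  ∂[v_1,v_5] = [v_5] − [v_1].
The resulting 8×24 matrix has rank 7, and its Smith normal form has invariant factors (1,1,1,1,1,1,1).

Boundary ∂_2: C_2 → C_1 acts by ∂[p,q,r] = [q,r] − [p,r] + [p,q]. For instance
  ∂[v_2,v_4,v_6] = [v_4,v_6] − [v_2,v_6] + [v_2,v_4],
  ∂[v_1,v_2,v_5] = [v_2,v_5] − [v_1,v_5] + [v_1,v_2].
The 24×16 boundary matrix has rank 15 and Smith normal form diag(1,1,1,1,1,1,1,1,1,1,1,1,1,1,1).

Reading off H_k = ker ∂_k / im ∂_{k+1}:

  H_0: rank C_0 − rank ∂_1 = 8 − 7 = 1, and the invariant factors of ∂_1 are all 1, so H_0 ≅ Z.
  H_1: rank ker ∂_1 − rank ∂_2 = (24 − 7) − 15 = 2, and the invariant factors of ∂_2 are all 1, so H_1 ≅ Z^2.
  H_2: rank ker ∂_2 − rank ∂_3 = (16 − 15) − 0 = 1, and there is no ∂_3, so H_2 ≅ Z.

(K is a triangulation of the torus T^2.)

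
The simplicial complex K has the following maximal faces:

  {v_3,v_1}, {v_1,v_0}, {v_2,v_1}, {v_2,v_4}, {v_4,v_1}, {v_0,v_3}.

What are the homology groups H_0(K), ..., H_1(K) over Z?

Fix the vertex order v_0 < v_1 < v_2 < v_3 < v_4 and write every simplex with vertices in increasing order. Then dim K = 1 and the simplices of K are:

  0-simplices (5): [v_0], [v_1], [v_2], [v_3], [v_4]
  1-simplices (6): [v_0,v_1], [v_0,v_3], [v_1,v_2], [v_1,v_3], [v_1,v_4], [v_2,v_4]

Hence C_0 ≅ Z^5, C_1 ≅ Z^6.

Boundary ∂_1: C_1 → C_0 sends each edge [p,q] (with p < q) to q − p.
This gives a 5×6 integer matrix of rank 4; reducing to Smith normal form yields diagonal entries (1,1,1,1).

Now H_k = ker ∂_k / im ∂_{k+1}, so:

  H_0: rank C_0 − rank ∂_1 = 5 − 4 = 1, and the invariant factors of ∂_1 are all 1, so H_0 = Z.
  H_1: rank ker ∂_1 − rank ∂_2 = (6 − 4) − 0 = 2, and there is no ∂_2, so H_1 = Z^2.

(K is a triangulation of a wedge of 2 circles.)

H_0 ≅ Z,  H_1 ≅ Z^2.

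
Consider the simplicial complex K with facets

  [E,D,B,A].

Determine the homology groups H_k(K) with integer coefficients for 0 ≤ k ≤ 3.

H_0 ≅ Z,  H_1 = 0,  H_2 = 0,  H_3 = 0.

Take the total order A < B < D < E on the vertex set. Then K (dimension 3) consists of the simplices:

  0-simplices (4): A, B, D, E
  1-simplices (6): AB, AD, AE, BD, BE, DE
  2-simplices (4): ABD, ABE, ADE, BDE
  3-simplices (1): ABDE

giving chain groups C_0 ≅ Z^4, C_1 ≅ Z^6, C_2 ≅ Z^4, C_3 ≅ Z^1.

∂_1: C_1 → C_0 maps an edge to its endpoints' difference, ∂[p,q] = q − p.
The 4×6 boundary matrix has rank 3 and Smith normal form diag(1,1,1).

Boundary ∂_2: C_2 → C_1 acts by ∂[p,q,r] = [q,r] − [p,r] + [p,q]. For instance
  ∂ABD = BD − AD + AB,
  ∂ADE = DE − AE + AD.
As a 6×4 matrix over Z this has rank 3, with invariant factors (1,1,1).

Boundary ∂_3: C_3 → C_2 sends each 3-simplex σ to the alternating sum Σ_i (−1)^i (σ with its i-th vertex removed). For instance
  ∂ABDE = BDE − ADE + ABE − ABD.
The 4×1 boundary matrix has rank 1 and Smith normal form diag(1).

Now H_k = ker ∂_k / im ∂_{k+1}, so:

  H_0: rank C_0 − rank ∂_1 = 4 − 3 = 1, and the invariant factors of ∂_1 are all 1, so H_0 = Z.
  H_1: rank ker ∂_1 − rank ∂_2 = (6 − 3) − 3 = 0, and the invariant factors of ∂_2 are all 1, so H_1 = 0.
  H_2: rank ker ∂_2 − rank ∂_3 = (4 − 3) − 1 = 0, and the invariant factors of ∂_3 are all 1, so H_2 = 0.
  H_3: rank ker ∂_3 − rank ∂_4 = (1 − 1) − 0 = 0, and there is no ∂_4, so H_3 = 0.

(K is a triangulation of the 3-simplex.)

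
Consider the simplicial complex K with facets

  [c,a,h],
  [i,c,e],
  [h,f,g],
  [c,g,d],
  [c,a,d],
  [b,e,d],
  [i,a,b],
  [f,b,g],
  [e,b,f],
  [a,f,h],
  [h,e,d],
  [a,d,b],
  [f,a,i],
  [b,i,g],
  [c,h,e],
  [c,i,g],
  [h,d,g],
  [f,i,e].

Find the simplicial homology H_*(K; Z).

H_0 ≅ Z,  H_1 ≅ Z ⊕ Z_2,  H_2 = 0.

Take the total order a < b < c < d < e < f < g < h < i on the vertex set. Then K (dimension 2) consists of the simplices:

  0-simplices (9): a, b, c, d, e, f, g, h, i
  1-simplices (27): ab, ac, ad, af, ah, ai, bd, be, bf, bg, bi, cd, ce, cg, ch, ci, de, dg, dh, ef, eh, ei, fg, fh, fi, gh, gi
  2-simplices (18): abd, abi, acd, ach, afh, afi, bde, bef, bfg, bgi, cdg, ceh, cei, cgi, deh, dgh, efi, fgh

so the chain groups are C_0 ≅ Z^9, C_1 ≅ Z^27, C_2 ≅ Z^18.

Boundary ∂_1: C_1 → C_0 sends each edge [p,q] (with p < q) to q − p. For instance
  ∂ci = i − c.
The resulting 9×27 matrix has rank 8, and its Smith normal form has invariant factors (1,1,1,1,1,1,1,1).

∂_2: C_2 → C_1 sends each 2-simplex [p,q,r] to [q,r] − [p,r] + [p,q]. For instance
  ∂efi = fi − ei + ef,
  ∂bef = ef − bf + be.
As a 27×18 matrix over Z this has rank 18, with invariant factors (1,1,1,1,1,1,1,1,1,1,1,1,1,1,1,1,1,2).

Now H_k = ker ∂_k / im ∂_{k+1}, so:

  H_0: rank C_0 − rank ∂_1 = 9 − 8 = 1, and the invariant factors of ∂_1 are all 1, so H_0 ≅ Z.
  H_1: rank ker ∂_1 − rank ∂_2 = (27 − 8) − 18 = 1, and ∂_2 has invariant factor 2 > 1, so H_1 ≅ Z ⊕ Z_2.
  H_2: rank ker ∂_2 − rank ∂_3 = (18 − 18) − 0 = 0, and there is no ∂_3, so H_2 ≅ 0.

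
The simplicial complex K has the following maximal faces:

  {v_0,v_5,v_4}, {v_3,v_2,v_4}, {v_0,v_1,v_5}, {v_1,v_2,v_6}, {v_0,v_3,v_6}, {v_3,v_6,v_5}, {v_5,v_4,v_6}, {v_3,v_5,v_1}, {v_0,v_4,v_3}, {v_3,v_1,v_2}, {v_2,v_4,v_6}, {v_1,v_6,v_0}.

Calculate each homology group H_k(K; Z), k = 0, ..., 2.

H_0 = Z,  H_1 = Z/2,  H_2 = 0.

We work with the vertex ordering v_0 < v_1 < v_2 < v_3 < v_4 < v_5 < v_6. The simplices of K, each written with vertices in increasing order, are:

  0-simplices (7): [v_0], [v_1], [v_2], [v_3], [v_4], [v_5], [v_6]
  1-simplices (18): (18 of them)
  2-simplices (12): (12 of them)

so the chain groups are C_0 ≅ Z^7, C_1 ≅ Z^18, C_2 ≅ Z^12.

∂_1: C_1 → C_0 sends each edge [p,q] (with p < q) to q − p. For instance
  ∂[v_3,v_5] = [v_5] − [v_3].
The resulting 7×18 matrix has rank 6, and its Smith normal form has invariant factors (1,1,1,1,1,1).

∂_2: C_2 → C_1 sends each 2-simplex [p,q,r] to [q,r] − [p,r] + [p,q]. For instance
  ∂[v_4,v_5,v_6] = [v_5,v_6] − [v_4,v_6] + [v_4,v_5],
  ∂[v_0,v_4,v_5] = [v_4,v_5] − [v_0,v_5] + [v_0,v_4].
The resulting 18×12 matrix has rank 12, and its Smith normal form has invariant factors (1,1,1,1,1,1,1,1,1,1,1,2).

Computing H_k = (kernel of ∂_k) / (image of ∂_{k+1}):

  H_0: rank C_0 − rank ∂_1 = 7 − 6 = 1, and the invariant factors of ∂_1 are all 1, so H_0 ≅ Z.
  H_1: rank ker ∂_1 − rank ∂_2 = (18 − 6) − 12 = 0, and ∂_2 has invariant factor 2 > 1, so H_1 ≅ Z/2.
  H_2: rank ker ∂_2 − rank ∂_3 = (12 − 12) − 0 = 0, and there is no ∂_3, so H_2 ≅ 0.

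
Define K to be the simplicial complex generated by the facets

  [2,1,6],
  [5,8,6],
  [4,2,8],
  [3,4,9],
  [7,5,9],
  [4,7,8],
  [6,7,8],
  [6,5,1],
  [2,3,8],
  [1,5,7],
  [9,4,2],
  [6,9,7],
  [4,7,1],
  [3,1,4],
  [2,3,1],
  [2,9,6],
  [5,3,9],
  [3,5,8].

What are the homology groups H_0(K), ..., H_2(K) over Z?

H_0 = Z,  H_1 = Z ⊕ Z_2,  H_2 = 0.

Order the vertices as 1 < 2 < 3 < 4 < 5 < 6 < 7 < 8 < 9. Listing each simplex with vertices in this order, K has dimension 2 with simplices:

  0-simplices (9): [1], [2], [3], [4], [5], [6], [7], [8], [9]
  1-simplices (27): (27 of them)
  2-simplices (18): [1,2,3], [1,2,6], [1,3,4], [1,4,7], [1,5,6], [1,5,7], [2,3,8], [2,4,8], [2,4,9], [2,6,9], [3,4,9], [3,5,8], [3,5,9], [4,7,8], [5,6,8], [5,7,9], [6,7,8], [6,7,9]

so the chain groups are C_0 ≅ Z^9, C_1 ≅ Z^27, C_2 ≅ Z^18.

∂_1: C_1 → C_0 is given by ∂[p,q] = [q] − [p].
This gives a 9×27 integer matrix of rank 8; reducing to Smith normal form yields diagonal entries (1,1,1,1,1,1,1,1).

∂_2: C_2 → C_1 sends each 2-simplex [p,q,r] to [q,r] − [p,r] + [p,q]. For instance
  ∂[1,5,7] = [5,7] − [1,7] + [1,5],
  ∂[2,4,8] = [4,8] − [2,8] + [2,4].
The resulting 27×18 matrix has rank 18, and its Smith normal form has invariant factors (1,1,1,1,1,1,1,1,1,1,1,1,1,1,1,1,1,2).

Computing H_k = (kernel of ∂_k) / (image of ∂_{k+1}):

  H_0: rank C_0 − rank ∂_1 = 9 − 8 = 1, and the invariant factors of ∂_1 are all 1, so H_0 ≅ Z.
  H_1: rank ker ∂_1 − rank ∂_2 = (27 − 8) − 18 = 1, and ∂_2 has invariant factor 2 > 1, so H_1 ≅ Z ⊕ Z_2.
  H_2: rank ker ∂_2 − rank ∂_3 = (18 − 18) − 0 = 0, and there is no ∂_3, so H_2 ≅ 0.

As a check, the Euler characteristic is 9 − 27 + 18 = 0, which agrees with 1 − 1 + 0 = 0.
(K is a triangulation of the Klein bottle.)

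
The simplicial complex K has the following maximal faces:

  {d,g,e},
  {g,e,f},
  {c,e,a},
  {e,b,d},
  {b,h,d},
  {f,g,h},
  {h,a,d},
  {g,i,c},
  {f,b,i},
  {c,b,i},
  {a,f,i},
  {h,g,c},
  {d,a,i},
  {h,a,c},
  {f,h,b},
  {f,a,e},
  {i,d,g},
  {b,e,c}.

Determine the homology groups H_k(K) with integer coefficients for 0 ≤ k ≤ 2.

H_0 = Z,  H_1 = Z^2,  H_2 = Z.

Order the vertices as a < b < c < d < e < f < g < h < i. Listing each simplex with vertices in this order, K has dimension 2 with simplices:

  0-simplices (9): a, b, c, d, e, f, g, h, i
  1-simplices (27): ac, ad, ae, af, ah, ai, bc, bd, be, bf, bh, bi, ce, cg, ch, ci, de, dg, dh, di, ef, eg, fg, fh, fi, gh, gi
  2-simplices (18): ace, ach, adh, adi, aef, afi, bce, bci, bde, bdh, bfh, bfi, cgh, cgi, deg, dgi, efg, fgh

giving chain groups C_0 ≅ Z^9, C_1 ≅ Z^27, C_2 ≅ Z^18.

The boundary map ∂_1: C_1 → C_0 maps an edge to its endpoints' difference, ∂[p,q] = q − p.
The resulting 9×27 matrix has rank 8, and its Smith normal form has invariant factors (1,1,1,1,1,1,1,1).

The boundary map ∂_2: C_2 → C_1 maps a triangle to the signed sum of its edges. For instance
  ∂cgi = gi − ci + cg,
  ∂bfh = fh − bh + bf.
This gives a 27×18 integer matrix of rank 17; reducing to Smith normal form yields diagonal entries (1,1,1,1,1,1,1,1,1,1,1,1,1,1,1,1,1).

Reading off H_k = ker ∂_k / im ∂_{k+1}:

  H_0: rank C_0 − rank ∂_1 = 9 − 8 = 1, and the invariant factors of ∂_1 are all 1, so H_0 ≅ Z.
  H_1: rank ker ∂_1 − rank ∂_2 = (27 − 8) − 17 = 2, and the invariant factors of ∂_2 are all 1, so H_1 ≅ Z^2.
  H_2: rank ker ∂_2 − rank ∂_3 = (18 − 17) − 0 = 1, and there is no ∂_3, so H_2 ≅ Z.

As a check, the Euler characteristic is 9 − 27 + 18 = 0, which agrees with 1 − 2 + 1 = 0.
(K is a triangulation of the torus T^2.)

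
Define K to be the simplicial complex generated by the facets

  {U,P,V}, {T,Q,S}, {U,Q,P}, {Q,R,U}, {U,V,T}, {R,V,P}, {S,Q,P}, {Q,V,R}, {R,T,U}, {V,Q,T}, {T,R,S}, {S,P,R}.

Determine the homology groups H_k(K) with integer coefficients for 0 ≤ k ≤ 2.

Fix the vertex order P < Q < R < S < T < U < V and write every simplex with vertices in increasing order. Then dim K = 2 and the simplices of K are:

  0-simplices (7): P, Q, R, S, T, U, V
  1-simplices (18): PQ, PR, PS, PU, PV, QR, QS, QT, QU, QV, RS, RT, RU, RV, ST, TU, TV, UV
  2-simplices (12): PQS, PQU, PRS, PRV, PUV, QRU, QRV, QST, QTV, RST, RTU, TUV

so the chain groups are C_0 ≅ Z^7, C_1 ≅ Z^18, C_2 ≅ Z^12.

The boundary map ∂_1: C_1 → C_0 is given by ∂[p,q] = [q] − [p].
The resulting 7×18 matrix has rank 6, and its Smith normal form has invariant factors (1,1,1,1,1,1).

The boundary map ∂_2: C_2 → C_1 sends each 2-simplex [p,q,r] to [q,r] − [p,r] + [p,q]. For instance
  ∂PRS = RS − PS + PR,
  ∂RTU = TU − RU + RT.
This gives a 18×12 integer matrix of rank 12; reducing to Smith normal form yields diagonal entries (1,1,1,1,1,1,1,1,1,1,1,2).

Computing H_k = (kernel of ∂_k) / (image of ∂_{k+1}):

  H_0: rank C_0 − rank ∂_1 = 7 − 6 = 1, and the invariant factors of ∂_1 are all 1, so H_0 ≅ Z.
  H_1: rank ker ∂_1 − rank ∂_2 = (18 − 6) − 12 = 0, and ∂_2 has invariant factor 2 > 1, so H_1 ≅ Z/2.
  H_2: rank ker ∂_2 − rank ∂_3 = (12 − 12) − 0 = 0, and there is no ∂_3, so H_2 ≅ 0.

H_0 = Z,  H_1 = Z/2,  H_2 = 0.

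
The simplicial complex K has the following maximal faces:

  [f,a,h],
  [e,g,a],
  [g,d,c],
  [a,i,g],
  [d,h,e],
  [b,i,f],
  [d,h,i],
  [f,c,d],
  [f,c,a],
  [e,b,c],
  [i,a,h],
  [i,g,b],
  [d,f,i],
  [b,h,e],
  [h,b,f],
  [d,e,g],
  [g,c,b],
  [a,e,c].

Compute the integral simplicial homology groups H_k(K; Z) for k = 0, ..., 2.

H_0 = Z,  H_1 = Z ⊕ Z/2Z,  H_2 = 0.

Take the total order a < b < c < d < e < f < g < h < i on the vertex set. Then K (dimension 2) consists of the simplices:

  0-simplices (9): a, b, c, d, e, f, g, h, i
  1-simplices (27): ac, ae, af, ag, ah, ai, bc, be, bf, bg, bh, bi, cd, ce, cf, cg, de, df, dg, dh, di, eg, eh, fh, fi, gi, hi
  2-simplices (18): ace, acf, aeg, afh, agi, ahi, bce, bcg, beh, bfh, bfi, bgi, cdf, cdg, deg, deh, dfi, dhi

giving chain groups C_0 ≅ Z^9, C_1 ≅ Z^27, C_2 ≅ Z^18.

Boundary ∂_1: C_1 → C_0 sends each edge [p,q] (with p < q) to q − p.
This gives a 9×27 integer matrix of rank 8; reducing to Smith normal form yields diagonal entries (1,1,1,1,1,1,1,1).

The boundary map ∂_2: C_2 → C_1 sends each 2-simplex [p,q,r] to [q,r] − [p,r] + [p,q]. For instance
  ∂bgi = gi − bi + bg,
  ∂dhi = hi − di + dh.
This gives a 27×18 integer matrix of rank 18; reducing to Smith normal form yields diagonal entries (1,1,1,1,1,1,1,1,1,1,1,1,1,1,1,1,1,2).

From H_k ≅ ker(∂_k) / im(∂_{k+1}) we obtain:

  H_0: rank C_0 − rank ∂_1 = 9 − 8 = 1, and the invariant factors of ∂_1 are all 1, so H_0 = Z.
  H_1: rank ker ∂_1 − rank ∂_2 = (27 − 8) − 18 = 1, and ∂_2 has invariant factor 2 > 1, so H_1 = Z ⊕ Z/2Z.
  H_2: rank ker ∂_2 − rank ∂_3 = (18 − 18) − 0 = 0, and there is no ∂_3, so H_2 = 0.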